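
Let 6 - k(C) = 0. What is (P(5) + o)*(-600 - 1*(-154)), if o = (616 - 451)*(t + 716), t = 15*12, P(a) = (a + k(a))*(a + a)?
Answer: -65985700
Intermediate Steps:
k(C) = 6 (k(C) = 6 - 1*0 = 6 + 0 = 6)
P(a) = 2*a*(6 + a) (P(a) = (a + 6)*(a + a) = (6 + a)*(2*a) = 2*a*(6 + a))
t = 180
o = 147840 (o = (616 - 451)*(180 + 716) = 165*896 = 147840)
(P(5) + o)*(-600 - 1*(-154)) = (2*5*(6 + 5) + 147840)*(-600 - 1*(-154)) = (2*5*11 + 147840)*(-600 + 154) = (110 + 147840)*(-446) = 147950*(-446) = -65985700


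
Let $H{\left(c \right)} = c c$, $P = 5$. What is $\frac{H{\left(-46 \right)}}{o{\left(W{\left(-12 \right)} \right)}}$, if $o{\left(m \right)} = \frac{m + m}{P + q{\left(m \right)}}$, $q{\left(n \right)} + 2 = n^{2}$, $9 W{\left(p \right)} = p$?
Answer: $- \frac{22747}{6} \approx -3791.2$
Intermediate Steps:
$W{\left(p \right)} = \frac{p}{9}$
$q{\left(n \right)} = -2 + n^{2}$
$o{\left(m \right)} = \frac{2 m}{3 + m^{2}}$ ($o{\left(m \right)} = \frac{m + m}{5 + \left(-2 + m^{2}\right)} = \frac{2 m}{3 + m^{2}}$)
$H{\left(c \right)} = c^{2}$
$\frac{H{\left(-46 \right)}}{o{\left(W{\left(-12 \right)} \right)}} = \frac{\left(-46\right)^{2}}{2 \cdot \frac{1}{9} \left(-12\right) \frac{1}{3 + \left(\frac{1}{9} \left(-12\right)\right)^{2}}} = \frac{2116}{2 \left(- \frac{4}{3}\right) \frac{1}{3 + \left(- \frac{4}{3}\right)^{2}}} = \frac{2116}{2 \left(- \frac{4}{3}\right) \frac{1}{3 + \frac{16}{9}}} = \frac{2116}{2 \left(- \frac{4}{3}\right) \frac{1}{\frac{43}{9}}} = \frac{2116}{2 \left(- \frac{4}{3}\right) \frac{9}{43}} = \frac{2116}{- \frac{24}{43}} = 2116 \left(- \frac{43}{24}\right) = - \frac{22747}{6}$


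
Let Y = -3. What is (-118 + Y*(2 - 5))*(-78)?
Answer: 8502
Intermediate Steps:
(-118 + Y*(2 - 5))*(-78) = (-118 - 3*(2 - 5))*(-78) = (-118 - 3*(-3))*(-78) = (-118 + 9)*(-78) = -109*(-78) = 8502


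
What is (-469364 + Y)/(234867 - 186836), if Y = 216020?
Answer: -253344/48031 ≈ -5.2746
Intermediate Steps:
(-469364 + Y)/(234867 - 186836) = (-469364 + 216020)/(234867 - 186836) = -253344/48031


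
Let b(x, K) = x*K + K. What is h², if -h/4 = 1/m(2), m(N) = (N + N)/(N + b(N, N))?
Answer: 64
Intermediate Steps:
b(x, K) = K + K*x (b(x, K) = K*x + K = K + K*x)
m(N) = 2*N/(N + N*(1 + N)) (m(N) = (N + N)/(N + N*(1 + N)) = (2*N)/(N + N*(1 + N)) = 2*N/(N + N*(1 + N)))
h = -8 (h = -4/(2/(2 + 2)) = -4/(2/4) = -4/(2*(¼)) = -4/½ = -4*2 = -8)
h² = (-8)² = 64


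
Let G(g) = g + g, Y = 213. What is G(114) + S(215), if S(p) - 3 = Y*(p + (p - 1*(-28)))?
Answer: 97785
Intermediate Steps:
G(g) = 2*g
S(p) = 5967 + 426*p (S(p) = 3 + 213*(p + (p - 1*(-28))) = 3 + 213*(p + (p + 28)) = 3 + 213*(p + (28 + p)) = 3 + 213*(28 + 2*p) = 3 + (5964 + 426*p) = 5967 + 426*p)
G(114) + S(215) = 2*114 + (5967 + 426*215) = 228 + (5967 + 91590) = 228 + 97557 = 97785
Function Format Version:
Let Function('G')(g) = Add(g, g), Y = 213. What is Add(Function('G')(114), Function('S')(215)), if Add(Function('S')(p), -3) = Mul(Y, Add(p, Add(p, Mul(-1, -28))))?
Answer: 97785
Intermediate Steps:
Function('G')(g) = Mul(2, g)
Function('S')(p) = Add(5967, Mul(426, p)) (Function('S')(p) = Add(3, Mul(213, Add(p, Add(p, Mul(-1, -28))))) = Add(3, Mul(213, Add(p, Add(p, 28)))) = Add(3, Mul(213, Add(p, Add(28, p)))) = Add(3, Mul(213, Add(28, Mul(2, p)))) = Add(3, Add(5964, Mul(426, p))) = Add(5967, Mul(426, p)))
Add(Function('G')(114), Function('S')(215)) = Add(Mul(2, 114), Add(5967, Mul(426, 215))) = Add(228, Add(5967, 91590)) = Add(228, 97557) = 97785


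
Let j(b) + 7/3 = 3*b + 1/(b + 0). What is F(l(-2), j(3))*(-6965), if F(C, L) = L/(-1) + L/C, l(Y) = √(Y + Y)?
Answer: 48755 + 48755*I/2 ≈ 48755.0 + 24378.0*I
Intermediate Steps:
l(Y) = √2*√Y (l(Y) = √(2*Y) = √2*√Y)
j(b) = -7/3 + 1/b + 3*b (j(b) = -7/3 + (3*b + 1/(b + 0)) = -7/3 + (3*b + 1/b) = -7/3 + (1/b + 3*b) = -7/3 + 1/b + 3*b)
F(C, L) = -L + L/C (F(C, L) = L*(-1) + L/C = -L + L/C)
F(l(-2), j(3))*(-6965) = (-(-7/3 + 1/3 + 3*3) + (-7/3 + 1/3 + 3*3)/((√2*√(-2))))*(-6965) = (-(-7/3 + ⅓ + 9) + (-7/3 + ⅓ + 9)/((√2*(I*√2))))*(-6965) = (-1*7 + 7/((2*I)))*(-6965) = (-7 + 7*(-I/2))*(-6965) = (-7 - 7*I/2)*(-6965) = 48755 + 48755*I/2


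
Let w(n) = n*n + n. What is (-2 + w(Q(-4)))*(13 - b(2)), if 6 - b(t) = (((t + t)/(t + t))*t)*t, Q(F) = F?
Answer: 110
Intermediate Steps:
b(t) = 6 - t² (b(t) = 6 - ((t + t)/(t + t))*t*t = 6 - ((2*t)/((2*t)))*t*t = 6 - ((2*t)*(1/(2*t)))*t*t = 6 - 1*t*t = 6 - t*t = 6 - t²)
w(n) = n + n² (w(n) = n² + n = n + n²)
(-2 + w(Q(-4)))*(13 - b(2)) = (-2 - 4*(1 - 4))*(13 - (6 - 1*2²)) = (-2 - 4*(-3))*(13 - (6 - 1*4)) = (-2 + 12)*(13 - (6 - 4)) = 10*(13 - 1*2) = 10*(13 - 2) = 10*11 = 110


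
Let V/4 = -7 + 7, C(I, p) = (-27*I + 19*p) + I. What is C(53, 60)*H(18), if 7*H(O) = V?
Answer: 0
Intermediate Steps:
C(I, p) = -26*I + 19*p
V = 0 (V = 4*(-7 + 7) = 4*0 = 0)
H(O) = 0 (H(O) = (⅐)*0 = 0)
C(53, 60)*H(18) = (-26*53 + 19*60)*0 = (-1378 + 1140)*0 = -238*0 = 0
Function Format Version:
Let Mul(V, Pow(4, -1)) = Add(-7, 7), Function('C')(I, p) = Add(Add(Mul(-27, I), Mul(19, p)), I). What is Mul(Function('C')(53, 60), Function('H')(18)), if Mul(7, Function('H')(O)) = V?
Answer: 0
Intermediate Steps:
Function('C')(I, p) = Add(Mul(-26, I), Mul(19, p))
V = 0 (V = Mul(4, Add(-7, 7)) = Mul(4, 0) = 0)
Function('H')(O) = 0 (Function('H')(O) = Mul(Rational(1, 7), 0) = 0)
Mul(Function('C')(53, 60), Function('H')(18)) = Mul(Add(Mul(-26, 53), Mul(19, 60)), 0) = Mul(Add(-1378, 1140), 0) = Mul(-238, 0) = 0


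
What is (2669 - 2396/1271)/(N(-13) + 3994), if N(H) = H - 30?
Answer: 3389903/5021721 ≈ 0.67505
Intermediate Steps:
N(H) = -30 + H
(2669 - 2396/1271)/(N(-13) + 3994) = (2669 - 2396/1271)/((-30 - 13) + 3994) = (2669 - 2396*1/1271)/(-43 + 3994) = (2669 - 2396/1271)/3951 = (3389903/1271)*(1/3951) = 3389903/5021721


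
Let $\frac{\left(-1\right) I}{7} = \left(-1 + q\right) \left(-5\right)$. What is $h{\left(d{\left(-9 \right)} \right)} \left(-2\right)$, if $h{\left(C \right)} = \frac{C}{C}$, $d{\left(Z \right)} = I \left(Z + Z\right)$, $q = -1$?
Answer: $-2$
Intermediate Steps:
$I = -70$ ($I = - 7 \left(-1 - 1\right) \left(-5\right) = - 7 \left(\left(-2\right) \left(-5\right)\right) = \left(-7\right) 10 = -70$)
$d{\left(Z \right)} = - 140 Z$ ($d{\left(Z \right)} = - 70 \left(Z + Z\right) = - 70 \cdot 2 Z = - 140 Z$)
$h{\left(C \right)} = 1$
$h{\left(d{\left(-9 \right)} \right)} \left(-2\right) = 1 \left(-2\right) = -2$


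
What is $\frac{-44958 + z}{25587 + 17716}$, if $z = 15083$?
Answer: $- \frac{29875}{43303} \approx -0.68991$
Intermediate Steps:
$\frac{-44958 + z}{25587 + 17716} = \frac{-44958 + 15083}{25587 + 17716} = - \frac{29875}{43303}$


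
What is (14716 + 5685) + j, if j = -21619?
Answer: -1218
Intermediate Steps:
(14716 + 5685) + j = (14716 + 5685) - 21619 = 20401 - 21619 = -1218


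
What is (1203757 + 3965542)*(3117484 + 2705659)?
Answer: 30101567286757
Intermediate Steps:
(1203757 + 3965542)*(3117484 + 2705659) = 5169299*5823143 = 30101567286757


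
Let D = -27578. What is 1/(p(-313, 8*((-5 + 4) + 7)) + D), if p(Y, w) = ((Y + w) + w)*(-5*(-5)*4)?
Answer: -1/49278 ≈ -2.0293e-5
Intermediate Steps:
p(Y, w) = 100*Y + 200*w (p(Y, w) = (Y + 2*w)*(25*4) = (Y + 2*w)*100 = 100*Y + 200*w)
1/(p(-313, 8*((-5 + 4) + 7)) + D) = 1/((100*(-313) + 200*(8*((-5 + 4) + 7))) - 27578) = 1/((-31300 + 200*(8*(-1 + 7))) - 27578) = 1/((-31300 + 200*(8*6)) - 27578) = 1/((-31300 + 200*48) - 27578) = 1/((-31300 + 9600) - 27578) = 1/(-21700 - 27578) = 1/(-49278) = -1/49278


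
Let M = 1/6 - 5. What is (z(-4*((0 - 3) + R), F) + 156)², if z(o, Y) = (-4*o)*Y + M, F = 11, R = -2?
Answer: 19123129/36 ≈ 5.3120e+5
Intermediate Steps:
M = -29/6 (M = ⅙ - 5 = -29/6 ≈ -4.8333)
z(o, Y) = -29/6 - 4*Y*o (z(o, Y) = (-4*o)*Y - 29/6 = -4*Y*o - 29/6 = -29/6 - 4*Y*o)
(z(-4*((0 - 3) + R), F) + 156)² = ((-29/6 - 4*11*(-4*((0 - 3) - 2))) + 156)² = ((-29/6 - 4*11*(-4*(-3 - 2))) + 156)² = ((-29/6 - 4*11*(-4*(-5))) + 156)² = ((-29/6 - 4*11*20) + 156)² = ((-29/6 - 880) + 156)² = (-5309/6 + 156)² = (-4373/6)² = 19123129/36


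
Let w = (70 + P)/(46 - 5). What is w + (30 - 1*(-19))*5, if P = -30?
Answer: 10085/41 ≈ 245.98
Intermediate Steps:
w = 40/41 (w = (70 - 30)/(46 - 5) = 40/41 ≈ 0.97561)
w + (30 - 1*(-19))*5 = 40/41 + (30 - 1*(-19))*5 = 40/41 + (30 + 19)*5 = 40/41 + 49*5 = 40/41 + 245 = 10085/41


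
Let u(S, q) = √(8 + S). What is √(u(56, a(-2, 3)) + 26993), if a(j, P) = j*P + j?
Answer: √27001 ≈ 164.32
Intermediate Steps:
a(j, P) = j + P*j (a(j, P) = P*j + j = j + P*j)
√(u(56, a(-2, 3)) + 26993) = √(√(8 + 56) + 26993) = √(√64 + 26993) = √(8 + 26993) = √27001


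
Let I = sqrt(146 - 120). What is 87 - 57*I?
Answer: 87 - 57*sqrt(26) ≈ -203.64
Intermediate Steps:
I = sqrt(26) ≈ 5.0990
87 - 57*I = 87 - 57*sqrt(26)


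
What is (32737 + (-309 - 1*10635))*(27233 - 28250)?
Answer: -22163481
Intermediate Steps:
(32737 + (-309 - 1*10635))*(27233 - 28250) = (32737 + (-309 - 10635))*(-1017) = (32737 - 10944)*(-1017) = 21793*(-1017) = -22163481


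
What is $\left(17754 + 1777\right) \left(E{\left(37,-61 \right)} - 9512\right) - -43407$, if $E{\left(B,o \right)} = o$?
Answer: $-186926856$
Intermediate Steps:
$\left(17754 + 1777\right) \left(E{\left(37,-61 \right)} - 9512\right) - -43407 = \left(17754 + 1777\right) \left(-61 - 9512\right) - -43407 = 19531 \left(-9573\right) + 43407 = -186970263 + 43407 = -186926856$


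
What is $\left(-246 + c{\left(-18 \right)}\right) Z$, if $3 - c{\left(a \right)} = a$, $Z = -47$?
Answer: $10575$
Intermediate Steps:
$c{\left(a \right)} = 3 - a$
$\left(-246 + c{\left(-18 \right)}\right) Z = \left(-246 + \left(3 - -18\right)\right) \left(-47\right) = \left(-246 + \left(3 + 18\right)\right) \left(-47\right) = \left(-246 + 21\right) \left(-47\right) = \left(-225\right) \left(-47\right) = 10575$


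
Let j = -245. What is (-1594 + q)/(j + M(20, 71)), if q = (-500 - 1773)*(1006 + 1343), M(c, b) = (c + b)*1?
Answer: 5340871/154 ≈ 34681.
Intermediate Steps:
M(c, b) = b + c (M(c, b) = (b + c)*1 = b + c)
q = -5339277 (q = -2273*2349 = -5339277)
(-1594 + q)/(j + M(20, 71)) = (-1594 - 5339277)/(-245 + (71 + 20)) = -5340871/(-245 + 91) = -5340871/(-154) = -5340871*(-1/154) = 5340871/154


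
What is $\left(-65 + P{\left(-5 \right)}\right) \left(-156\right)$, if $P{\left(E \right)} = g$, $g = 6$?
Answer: $9204$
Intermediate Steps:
$P{\left(E \right)} = 6$
$\left(-65 + P{\left(-5 \right)}\right) \left(-156\right) = \left(-65 + 6\right) \left(-156\right) = \left(-59\right) \left(-156\right) = 9204$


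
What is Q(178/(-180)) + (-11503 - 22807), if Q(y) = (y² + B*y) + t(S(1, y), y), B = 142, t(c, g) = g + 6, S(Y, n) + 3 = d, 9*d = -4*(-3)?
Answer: -278999909/8100 ≈ -34444.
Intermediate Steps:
d = 4/3 (d = (-4*(-3))/9 = (⅑)*12 = 4/3 ≈ 1.3333)
S(Y, n) = -5/3 (S(Y, n) = -3 + 4/3 = -5/3)
t(c, g) = 6 + g
Q(y) = 6 + y² + 143*y (Q(y) = (y² + 142*y) + (6 + y) = 6 + y² + 143*y)
Q(178/(-180)) + (-11503 - 22807) = (6 + (178/(-180))² + 143*(178/(-180))) + (-11503 - 22807) = (6 + (178*(-1/180))² + 143*(178*(-1/180))) - 34310 = (6 + (-89/90)² + 143*(-89/90)) - 34310 = (6 + 7921/8100 - 12727/90) - 34310 = -1088909/8100 - 34310 = -278999909/8100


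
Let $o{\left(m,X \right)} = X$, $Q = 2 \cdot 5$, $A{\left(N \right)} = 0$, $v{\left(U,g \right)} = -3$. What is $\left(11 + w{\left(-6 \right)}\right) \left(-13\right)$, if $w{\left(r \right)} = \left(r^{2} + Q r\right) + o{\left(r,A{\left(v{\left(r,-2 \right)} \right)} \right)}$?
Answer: $169$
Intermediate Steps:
$Q = 10$
$w{\left(r \right)} = r^{2} + 10 r$ ($w{\left(r \right)} = \left(r^{2} + 10 r\right) + 0 = r^{2} + 10 r$)
$\left(11 + w{\left(-6 \right)}\right) \left(-13\right) = \left(11 - 6 \left(10 - 6\right)\right) \left(-13\right) = \left(11 - 24\right) \left(-13\right) = \left(-13\right) \left(-13\right) = 169$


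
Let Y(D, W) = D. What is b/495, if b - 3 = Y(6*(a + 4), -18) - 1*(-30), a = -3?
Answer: 13/165 ≈ 0.078788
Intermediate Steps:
b = 39 (b = 3 + (6*(-3 + 4) - 1*(-30)) = 3 + (6*1 + 30) = 3 + (6 + 30) = 3 + 36 = 39)
b/495 = 39/495 = 39*(1/495) = 13/165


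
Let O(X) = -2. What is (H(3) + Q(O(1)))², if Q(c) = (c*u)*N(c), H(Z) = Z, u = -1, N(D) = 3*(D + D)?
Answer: 441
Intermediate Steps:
N(D) = 6*D (N(D) = 3*(2*D) = 6*D)
Q(c) = -6*c² (Q(c) = (c*(-1))*(6*c) = (-c)*(6*c) = -6*c²)
(H(3) + Q(O(1)))² = (3 - 6*(-2)²)² = (3 - 6*4)² = (3 - 24)² = (-21)² = 441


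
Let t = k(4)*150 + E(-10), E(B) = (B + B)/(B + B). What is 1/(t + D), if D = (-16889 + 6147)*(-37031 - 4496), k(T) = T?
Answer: 1/446083635 ≈ 2.2417e-9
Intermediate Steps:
E(B) = 1 (E(B) = (2*B)/((2*B)) = (2*B)*(1/(2*B)) = 1)
D = 446083034 (D = -10742*(-41527) = 446083034)
t = 601 (t = 4*150 + 1 = 600 + 1 = 601)
1/(t + D) = 1/(601 + 446083034) = 1/446083635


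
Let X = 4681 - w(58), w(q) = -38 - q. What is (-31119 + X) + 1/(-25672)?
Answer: -676251825/25672 ≈ -26342.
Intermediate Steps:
X = 4777 (X = 4681 - (-38 - 1*58) = 4681 - (-38 - 58) = 4681 - 1*(-96) = 4681 + 96 = 4777)
(-31119 + X) + 1/(-25672) = (-31119 + 4777) + 1/(-25672) = -26342 - 1/25672 = -676251825/25672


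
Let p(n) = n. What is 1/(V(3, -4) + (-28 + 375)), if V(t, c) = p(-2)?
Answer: 1/345 ≈ 0.0028986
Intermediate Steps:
V(t, c) = -2
1/(V(3, -4) + (-28 + 375)) = 1/(-2 + (-28 + 375)) = 1/(-2 + 347) = 1/345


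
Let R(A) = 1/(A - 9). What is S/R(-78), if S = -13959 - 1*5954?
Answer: 1732431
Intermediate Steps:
R(A) = 1/(-9 + A)
S = -19913 (S = -13959 - 5954 = -19913)
S/R(-78) = -19913/(1/(-9 - 78)) = -19913/(1/(-87)) = -19913/(-1/87) = -19913*(-87) = 1732431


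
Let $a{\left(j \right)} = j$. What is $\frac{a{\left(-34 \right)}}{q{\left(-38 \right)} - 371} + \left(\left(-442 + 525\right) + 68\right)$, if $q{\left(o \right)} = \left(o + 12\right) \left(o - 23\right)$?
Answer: $\frac{183431}{1215} \approx 150.97$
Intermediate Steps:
$q{\left(o \right)} = \left(-23 + o\right) \left(12 + o\right)$ ($q{\left(o \right)} = \left(12 + o\right) \left(-23 + o\right) = \left(-23 + o\right) \left(12 + o\right)$)
$\frac{a{\left(-34 \right)}}{q{\left(-38 \right)} - 371} + \left(\left(-442 + 525\right) + 68\right) = \frac{1}{\left(-276 + \left(-38\right)^{2} - -418\right) - 371} \left(-34\right) + \left(\left(-442 + 525\right) + 68\right) = \frac{1}{\left(-276 + 1444 + 418\right) - 371} \left(-34\right) + \left(83 + 68\right) = \frac{1}{1586 - 371} \left(-34\right) + 151 = \frac{1}{1215} \left(-34\right) + 151 = - \frac{34}{1215} + 151 = \frac{183431}{1215}$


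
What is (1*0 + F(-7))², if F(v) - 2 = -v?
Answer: 81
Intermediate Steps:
F(v) = 2 - v
(1*0 + F(-7))² = (1*0 + (2 - 1*(-7)))² = (0 + (2 + 7))² = (0 + 9)² = 9² = 81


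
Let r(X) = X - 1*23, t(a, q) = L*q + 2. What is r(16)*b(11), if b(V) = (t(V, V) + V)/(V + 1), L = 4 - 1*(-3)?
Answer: -105/2 ≈ -52.500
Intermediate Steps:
L = 7 (L = 4 + 3 = 7)
t(a, q) = 2 + 7*q (t(a, q) = 7*q + 2 = 2 + 7*q)
b(V) = (2 + 8*V)/(1 + V) (b(V) = ((2 + 7*V) + V)/(V + 1) = (2 + 8*V)/(1 + V))
r(X) = -23 + X (r(X) = X - 23 = -23 + X)
r(16)*b(11) = (-23 + 16)*(2*(1 + 4*11)/(1 + 11)) = -14*(1 + 44)/12 = -14*45/12 = -7*15/2 = -105/2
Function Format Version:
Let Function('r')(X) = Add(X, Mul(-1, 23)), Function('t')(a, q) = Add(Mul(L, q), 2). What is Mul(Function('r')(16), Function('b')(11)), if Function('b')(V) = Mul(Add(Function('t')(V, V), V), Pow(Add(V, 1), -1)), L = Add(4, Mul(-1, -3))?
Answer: Rational(-105, 2) ≈ -52.500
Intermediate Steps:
L = 7 (L = Add(4, 3) = 7)
Function('t')(a, q) = Add(2, Mul(7, q)) (Function('t')(a, q) = Add(Mul(7, q), 2) = Add(2, Mul(7, q)))
Function('b')(V) = Mul(Pow(Add(1, V), -1), Add(2, Mul(8, V))) (Function('b')(V) = Mul(Add(Add(2, Mul(7, V)), V), Pow(Add(V, 1), -1)) = Mul(Add(2, Mul(8, V)), Pow(Add(1, V), -1)) = Mul(Pow(Add(1, V), -1), Add(2, Mul(8, V))))
Function('r')(X) = Add(-23, X) (Function('r')(X) = Add(X, -23) = Add(-23, X))
Mul(Function('r')(16), Function('b')(11)) = Mul(Add(-23, 16), Mul(2, Pow(Add(1, 11), -1), Add(1, Mul(4, 11)))) = Mul(-7, Mul(2, Pow(12, -1), Add(1, 44))) = Mul(-7, Mul(2, Rational(1, 12), 45)) = Mul(-7, Rational(15, 2)) = Rational(-105, 2)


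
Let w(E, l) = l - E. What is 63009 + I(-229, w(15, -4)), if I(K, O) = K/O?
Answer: 1197400/19 ≈ 63021.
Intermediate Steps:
63009 + I(-229, w(15, -4)) = 63009 - 229/(-4 - 1*15) = 63009 - 229/(-4 - 15) = 63009 - 229/(-19) = 63009 - 229*(-1/19) = 63009 + 229/19 = 1197400/19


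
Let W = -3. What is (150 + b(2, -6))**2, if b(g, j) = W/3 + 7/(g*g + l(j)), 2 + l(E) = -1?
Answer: 24336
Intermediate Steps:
l(E) = -3 (l(E) = -2 - 1 = -3)
b(g, j) = -1 + 7/(-3 + g**2) (b(g, j) = -3/3 + 7/(g*g - 3) = -3*1/3 + 7/(g**2 - 3) = -1 + 7/(-3 + g**2))
(150 + b(2, -6))**2 = (150 + (10 - 1*2**2)/(-3 + 2**2))**2 = (150 + (10 - 1*4)/(-3 + 4))**2 = (150 + (10 - 4)/1)**2 = (150 + 1*6)**2 = (150 + 6)**2 = 156**2 = 24336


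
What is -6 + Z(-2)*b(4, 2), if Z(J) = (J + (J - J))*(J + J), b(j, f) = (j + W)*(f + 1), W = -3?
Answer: 18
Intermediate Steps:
b(j, f) = (1 + f)*(-3 + j) (b(j, f) = (j - 3)*(f + 1) = (-3 + j)*(1 + f) = (1 + f)*(-3 + j))
Z(J) = 2*J² (Z(J) = (J + 0)*(2*J) = J*(2*J) = 2*J²)
-6 + Z(-2)*b(4, 2) = -6 + (2*(-2)²)*(-3 + 4 - 3*2 + 2*4) = -6 + (2*4)*(-3 + 4 - 6 + 8) = -6 + 8*3 = -6 + 24 = 18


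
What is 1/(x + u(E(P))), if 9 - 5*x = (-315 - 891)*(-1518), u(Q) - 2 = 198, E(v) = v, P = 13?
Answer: -5/1829699 ≈ -2.7327e-6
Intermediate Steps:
u(Q) = 200 (u(Q) = 2 + 198 = 200)
x = -1830699/5 (x = 9/5 - (-315 - 891)*(-1518)/5 = 9/5 - (-1206)*(-1518)/5 = 9/5 - 1/5*1830708 = 9/5 - 1830708/5 = -1830699/5 ≈ -3.6614e+5)
1/(x + u(E(P))) = 1/(-1830699/5 + 200) = 1/(-1829699/5) = -5/1829699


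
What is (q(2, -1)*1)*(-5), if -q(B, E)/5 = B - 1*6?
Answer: -100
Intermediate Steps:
q(B, E) = 30 - 5*B (q(B, E) = -5*(B - 1*6) = -5*(B - 6) = -5*(-6 + B) = 30 - 5*B)
(q(2, -1)*1)*(-5) = ((30 - 5*2)*1)*(-5) = ((30 - 10)*1)*(-5) = (20*1)*(-5) = 20*(-5) = -100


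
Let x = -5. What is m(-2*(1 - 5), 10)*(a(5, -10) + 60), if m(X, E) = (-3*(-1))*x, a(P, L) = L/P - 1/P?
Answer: -867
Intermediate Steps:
a(P, L) = -1/P + L/P
m(X, E) = -15 (m(X, E) = -3*(-1)*(-5) = 3*(-5) = -15)
m(-2*(1 - 5), 10)*(a(5, -10) + 60) = -15*((-1 - 10)/5 + 60) = -15*((⅕)*(-11) + 60) = -15*(-11/5 + 60) = -15*289/5 = -867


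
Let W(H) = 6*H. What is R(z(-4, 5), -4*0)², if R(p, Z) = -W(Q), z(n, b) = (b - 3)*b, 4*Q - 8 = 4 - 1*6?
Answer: 81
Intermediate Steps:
Q = 3/2 (Q = 2 + (4 - 1*6)/4 = 2 + (4 - 6)/4 = 2 + (¼)*(-2) = 2 - ½ = 3/2 ≈ 1.5000)
z(n, b) = b*(-3 + b) (z(n, b) = (-3 + b)*b = b*(-3 + b))
R(p, Z) = -9 (R(p, Z) = -6*3/2 = -1*9 = -9)
R(z(-4, 5), -4*0)² = (-9)² = 81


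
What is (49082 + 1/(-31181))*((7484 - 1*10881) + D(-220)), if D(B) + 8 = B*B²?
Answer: -16301185454956605/31181 ≈ -5.2279e+11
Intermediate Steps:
D(B) = -8 + B³ (D(B) = -8 + B*B² = -8 + B³)
(49082 + 1/(-31181))*((7484 - 1*10881) + D(-220)) = (49082 + 1/(-31181))*((7484 - 1*10881) + (-8 + (-220)³)) = (49082 - 1/31181)*((7484 - 10881) + (-8 - 10648000)) = 1530425841*(-3397 - 10648008)/31181 = (1530425841/31181)*(-10651405) = -16301185454956605/31181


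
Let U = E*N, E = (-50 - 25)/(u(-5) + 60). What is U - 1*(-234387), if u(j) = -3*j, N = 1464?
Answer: 232923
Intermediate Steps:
E = -1 (E = (-50 - 25)/(-3*(-5) + 60) = -75/(15 + 60) = -75/75 = -75*1/75 = -1)
U = -1464 (U = -1*1464 = -1464)
U - 1*(-234387) = -1464 - 1*(-234387) = -1464 + 234387 = 232923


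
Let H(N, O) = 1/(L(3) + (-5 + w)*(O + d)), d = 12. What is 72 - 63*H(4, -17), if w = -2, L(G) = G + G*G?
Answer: 3321/47 ≈ 70.660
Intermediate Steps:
L(G) = G + G²
H(N, O) = 1/(-72 - 7*O) (H(N, O) = 1/(3*(1 + 3) + (-5 - 2)*(O + 12)) = 1/(3*4 - 7*(12 + O)) = 1/(12 + (-84 - 7*O)) = 1/(-72 - 7*O))
72 - 63*H(4, -17) = 72 - (-63)/(72 + 7*(-17)) = 72 - (-63)/(72 - 119) = 72 - (-63)/(-47) = 72 - (-63)*(-1)/47 = 72 - 63*1/47 = 72 - 63/47 = 3321/47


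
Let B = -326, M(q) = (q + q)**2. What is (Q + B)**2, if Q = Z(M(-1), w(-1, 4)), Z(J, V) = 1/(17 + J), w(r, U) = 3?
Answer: 46854025/441 ≈ 1.0625e+5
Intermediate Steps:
M(q) = 4*q**2 (M(q) = (2*q)**2 = 4*q**2)
Q = 1/21 (Q = 1/(17 + 4*(-1)**2) = 1/(17 + 4*1) = 1/(17 + 4) = 1/21 ≈ 0.047619)
(Q + B)**2 = (1/21 - 326)**2 = (-6845/21)**2 = 46854025/441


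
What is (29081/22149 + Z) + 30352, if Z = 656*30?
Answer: 1108187849/22149 ≈ 50033.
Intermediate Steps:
Z = 19680
(29081/22149 + Z) + 30352 = (29081/22149 + 19680) + 30352 = 435921401/22149 + 30352 = 1108187849/22149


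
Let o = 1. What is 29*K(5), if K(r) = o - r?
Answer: -116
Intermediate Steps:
K(r) = 1 - r
29*K(5) = 29*(1 - 1*5) = 29*(1 - 5) = 29*(-4) = -116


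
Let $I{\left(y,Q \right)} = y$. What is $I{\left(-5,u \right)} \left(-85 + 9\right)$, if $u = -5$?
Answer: $380$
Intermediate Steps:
$I{\left(-5,u \right)} \left(-85 + 9\right) = - 5 \left(-85 + 9\right) = \left(-5\right) \left(-76\right) = 380$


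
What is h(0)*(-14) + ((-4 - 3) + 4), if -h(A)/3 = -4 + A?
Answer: -171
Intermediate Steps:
h(A) = 12 - 3*A (h(A) = -3*(-4 + A) = 12 - 3*A)
h(0)*(-14) + ((-4 - 3) + 4) = (12 - 3*0)*(-14) + ((-4 - 3) + 4) = (12 + 0)*(-14) + (-7 + 4) = 12*(-14) - 3 = -168 - 3 = -171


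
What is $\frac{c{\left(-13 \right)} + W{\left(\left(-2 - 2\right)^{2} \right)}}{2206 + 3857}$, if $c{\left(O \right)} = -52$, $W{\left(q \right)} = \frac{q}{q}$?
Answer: $- \frac{17}{2021} \approx -0.0084117$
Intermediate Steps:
$W{\left(q \right)} = 1$
$\frac{c{\left(-13 \right)} + W{\left(\left(-2 - 2\right)^{2} \right)}}{2206 + 3857} = \frac{-52 + 1}{2206 + 3857} = - \frac{51}{6063} = \left(-51\right) \frac{1}{6063} = - \frac{17}{2021}$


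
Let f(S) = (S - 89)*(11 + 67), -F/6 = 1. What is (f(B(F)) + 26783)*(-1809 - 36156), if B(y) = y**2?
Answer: -859869285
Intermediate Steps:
F = -6 (F = -6*1 = -6)
f(S) = -6942 + 78*S (f(S) = (-89 + S)*78 = -6942 + 78*S)
(f(B(F)) + 26783)*(-1809 - 36156) = ((-6942 + 78*(-6)**2) + 26783)*(-1809 - 36156) = ((-6942 + 78*36) + 26783)*(-37965) = ((-6942 + 2808) + 26783)*(-37965) = (-4134 + 26783)*(-37965) = 22649*(-37965) = -859869285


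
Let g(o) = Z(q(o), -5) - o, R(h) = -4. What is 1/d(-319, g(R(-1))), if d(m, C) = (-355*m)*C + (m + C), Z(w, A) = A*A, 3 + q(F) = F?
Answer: 1/3283815 ≈ 3.0452e-7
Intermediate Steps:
q(F) = -3 + F
Z(w, A) = A**2
g(o) = 25 - o (g(o) = (-5)**2 - o = 25 - o)
d(m, C) = C + m - 355*C*m (d(m, C) = -355*C*m + (C + m) = C + m - 355*C*m)
1/d(-319, g(R(-1))) = 1/((25 - 1*(-4)) - 319 - 355*(25 - 1*(-4))*(-319)) = 1/((25 + 4) - 319 - 355*(25 + 4)*(-319)) = 1/(29 - 319 - 355*29*(-319)) = 1/(29 - 319 + 3284105) = 1/3283815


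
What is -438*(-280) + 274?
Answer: 122914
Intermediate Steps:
-438*(-280) + 274 = 122640 + 274 = 122914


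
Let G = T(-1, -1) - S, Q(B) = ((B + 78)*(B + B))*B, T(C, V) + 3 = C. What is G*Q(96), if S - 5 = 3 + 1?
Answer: -41693184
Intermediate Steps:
T(C, V) = -3 + C
S = 9 (S = 5 + (3 + 1) = 5 + 4 = 9)
Q(B) = 2*B²*(78 + B) (Q(B) = ((78 + B)*(2*B))*B = (2*B*(78 + B))*B = 2*B²*(78 + B))
G = -13 (G = (-3 - 1) - 1*9 = -4 - 9 = -13)
G*Q(96) = -26*96²*(78 + 96) = -26*9216*174 = -13*3207168 = -41693184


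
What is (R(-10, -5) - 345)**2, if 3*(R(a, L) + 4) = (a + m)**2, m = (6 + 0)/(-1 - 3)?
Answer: 13388281/144 ≈ 92974.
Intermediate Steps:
m = -3/2 (m = 6/(-4) = 6*(-1/4) = -3/2 ≈ -1.5000)
R(a, L) = -4 + (-3/2 + a)**2/3 (R(a, L) = -4 + (a - 3/2)**2/3 = -4 + (-3/2 + a)**2/3)
(R(-10, -5) - 345)**2 = ((-4 + (-3 + 2*(-10))**2/12) - 345)**2 = ((-4 + (-3 - 20)**2/12) - 345)**2 = ((-4 + (1/12)*(-23)**2) - 345)**2 = ((-4 + (1/12)*529) - 345)**2 = ((-4 + 529/12) - 345)**2 = (481/12 - 345)**2 = (-3659/12)**2 = 13388281/144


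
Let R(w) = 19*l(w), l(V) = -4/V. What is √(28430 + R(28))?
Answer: √1392937/7 ≈ 168.60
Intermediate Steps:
R(w) = -76/w (R(w) = 19*(-4/w) = -76/w)
√(28430 + R(28)) = √(28430 - 76/28) = √(28430 - 76*1/28) = √(28430 - 19/7) = √(198991/7) = √1392937/7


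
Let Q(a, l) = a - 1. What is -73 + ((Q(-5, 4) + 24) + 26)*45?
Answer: 1907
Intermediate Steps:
Q(a, l) = -1 + a
-73 + ((Q(-5, 4) + 24) + 26)*45 = -73 + (((-1 - 5) + 24) + 26)*45 = -73 + ((-6 + 24) + 26)*45 = -73 + (18 + 26)*45 = -73 + 44*45 = -73 + 1980 = 1907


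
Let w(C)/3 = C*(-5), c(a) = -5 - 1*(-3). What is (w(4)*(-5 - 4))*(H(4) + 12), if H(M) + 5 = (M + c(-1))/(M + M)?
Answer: 3915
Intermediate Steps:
c(a) = -2 (c(a) = -5 + 3 = -2)
w(C) = -15*C (w(C) = 3*(C*(-5)) = 3*(-5*C) = -15*C)
H(M) = -5 + (-2 + M)/(2*M) (H(M) = -5 + (M - 2)/(M + M) = -5 + (-2 + M)/((2*M)) = -5 + (-2 + M)*(1/(2*M)) = -5 + (-2 + M)/(2*M))
(w(4)*(-5 - 4))*(H(4) + 12) = ((-15*4)*(-5 - 4))*((-9/2 - 1/4) + 12) = (-60*(-9))*((-9/2 - 1*1/4) + 12) = 540*((-9/2 - 1/4) + 12) = 540*(-19/4 + 12) = 540*(29/4) = 3915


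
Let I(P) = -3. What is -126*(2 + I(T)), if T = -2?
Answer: 126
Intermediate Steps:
-126*(2 + I(T)) = -126*(2 - 3) = -126*(-1) = 126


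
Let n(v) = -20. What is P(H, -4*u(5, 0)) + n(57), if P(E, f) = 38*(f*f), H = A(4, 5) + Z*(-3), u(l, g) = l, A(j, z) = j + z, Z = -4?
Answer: 15180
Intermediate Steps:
H = 21 (H = (4 + 5) - 4*(-3) = 9 + 12 = 21)
P(E, f) = 38*f**2
P(H, -4*u(5, 0)) + n(57) = 38*(-4*5)**2 - 20 = 38*(-20)**2 - 20 = 38*400 - 20 = 15200 - 20 = 15180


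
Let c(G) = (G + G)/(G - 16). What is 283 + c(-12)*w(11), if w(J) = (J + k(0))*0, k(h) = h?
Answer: 283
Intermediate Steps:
w(J) = 0 (w(J) = (J + 0)*0 = J*0 = 0)
c(G) = 2*G/(-16 + G) (c(G) = (2*G)/(-16 + G) = 2*G/(-16 + G))
283 + c(-12)*w(11) = 283 + (2*(-12)/(-16 - 12))*0 = 283 + (2*(-12)/(-28))*0 = 283 + (2*(-12)*(-1/28))*0 = 283 + (6/7)*0 = 283 + 0 = 283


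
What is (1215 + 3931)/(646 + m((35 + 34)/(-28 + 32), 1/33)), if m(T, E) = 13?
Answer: 5146/659 ≈ 7.8088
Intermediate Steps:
(1215 + 3931)/(646 + m((35 + 34)/(-28 + 32), 1/33)) = (1215 + 3931)/(646 + 13) = 5146/659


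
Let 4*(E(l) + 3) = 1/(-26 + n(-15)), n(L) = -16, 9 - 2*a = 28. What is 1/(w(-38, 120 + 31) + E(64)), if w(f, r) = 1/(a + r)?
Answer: -47544/142579 ≈ -0.33346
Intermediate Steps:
a = -19/2 (a = 9/2 - ½*28 = 9/2 - 14 = -19/2 ≈ -9.5000)
w(f, r) = 1/(-19/2 + r)
E(l) = -505/168 (E(l) = -3 + 1/(4*(-26 - 16)) = -3 + (¼)/(-42) = -3 + (¼)*(-1/42) = -3 - 1/168 = -505/168)
1/(w(-38, 120 + 31) + E(64)) = 1/(2/(-19 + 2*(120 + 31)) - 505/168) = 1/(2/(-19 + 2*151) - 505/168) = 1/(2/(-19 + 302) - 505/168) = 1/(2/283 - 505/168) = 1/(-142579/47544) = -47544/142579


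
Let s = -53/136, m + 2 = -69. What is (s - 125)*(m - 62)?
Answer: 2268049/136 ≈ 16677.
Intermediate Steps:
m = -71 (m = -2 - 69 = -71)
s = -53/136 (s = -53*1/136 = -53/136 ≈ -0.38971)
(s - 125)*(m - 62) = (-53/136 - 125)*(-71 - 62) = -17053/136*(-133) = 2268049/136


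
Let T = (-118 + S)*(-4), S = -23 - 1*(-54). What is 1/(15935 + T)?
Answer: 1/16283 ≈ 6.1414e-5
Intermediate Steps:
S = 31 (S = -23 + 54 = 31)
T = 348 (T = (-118 + 31)*(-4) = -87*(-4) = 348)
1/(15935 + T) = 1/(15935 + 348) = 1/16283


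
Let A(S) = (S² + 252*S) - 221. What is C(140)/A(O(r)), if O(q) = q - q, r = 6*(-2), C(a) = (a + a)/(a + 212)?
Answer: -35/9724 ≈ -0.0035993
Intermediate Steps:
C(a) = 2*a/(212 + a) (C(a) = (2*a)/(212 + a) = 2*a/(212 + a))
r = -12
O(q) = 0
A(S) = -221 + S² + 252*S
C(140)/A(O(r)) = (2*140/(212 + 140))/(-221 + 0² + 252*0) = (2*140/352)/(-221 + 0 + 0) = (2*140*(1/352))/(-221) = (35/44)*(-1/221) = -35/9724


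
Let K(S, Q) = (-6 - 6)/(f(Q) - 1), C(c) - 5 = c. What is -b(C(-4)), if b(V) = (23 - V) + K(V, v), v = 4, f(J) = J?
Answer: -18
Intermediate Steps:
C(c) = 5 + c
K(S, Q) = -12/(-1 + Q) (K(S, Q) = (-6 - 6)/(Q - 1) = -12/(-1 + Q))
b(V) = 19 - V (b(V) = (23 - V) - 12/(-1 + 4) = (23 - V) - 12/3 = (23 - V) - 12*⅓ = (23 - V) - 4 = 19 - V)
-b(C(-4)) = -(19 - (5 - 4)) = -(19 - 1*1) = -(19 - 1) = -1*18 = -18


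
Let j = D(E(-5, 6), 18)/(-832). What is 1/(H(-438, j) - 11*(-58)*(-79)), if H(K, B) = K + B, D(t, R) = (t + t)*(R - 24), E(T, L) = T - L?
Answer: -208/10574753 ≈ -1.9669e-5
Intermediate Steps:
D(t, R) = 2*t*(-24 + R) (D(t, R) = (2*t)*(-24 + R) = 2*t*(-24 + R))
j = -33/208 (j = (2*(-5 - 1*6)*(-24 + 18))/(-832) = (2*(-5 - 6)*(-6))*(-1/832) = (2*(-11)*(-6))*(-1/832) = 132*(-1/832) = -33/208 ≈ -0.15865)
H(K, B) = B + K
1/(H(-438, j) - 11*(-58)*(-79)) = 1/((-33/208 - 438) - 11*(-58)*(-79)) = 1/(-91137/208 + 638*(-79)) = 1/(-91137/208 - 50402) = 1/(-10574753/208) = -208/10574753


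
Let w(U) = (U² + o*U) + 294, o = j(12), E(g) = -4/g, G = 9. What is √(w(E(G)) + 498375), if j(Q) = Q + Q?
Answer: √40391341/9 ≈ 706.16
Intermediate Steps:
j(Q) = 2*Q
o = 24 (o = 2*12 = 24)
w(U) = 294 + U² + 24*U (w(U) = (U² + 24*U) + 294 = 294 + U² + 24*U)
√(w(E(G)) + 498375) = √((294 + (-4/9)² + 24*(-4/9)) + 498375) = √((294 + 16/81 - 32/3) + 498375) = √(22966/81 + 498375) = √(40391341/81) = √40391341/9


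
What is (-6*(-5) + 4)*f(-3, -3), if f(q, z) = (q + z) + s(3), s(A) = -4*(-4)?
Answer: 340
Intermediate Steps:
s(A) = 16
f(q, z) = 16 + q + z (f(q, z) = (q + z) + 16 = 16 + q + z)
(-6*(-5) + 4)*f(-3, -3) = (-6*(-5) + 4)*(16 - 3 - 3) = (30 + 4)*10 = 34*10 = 340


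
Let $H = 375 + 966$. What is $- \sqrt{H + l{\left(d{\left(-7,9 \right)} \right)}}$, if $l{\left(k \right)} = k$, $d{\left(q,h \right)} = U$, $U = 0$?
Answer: $- 3 \sqrt{149} \approx -36.62$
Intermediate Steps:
$d{\left(q,h \right)} = 0$
$H = 1341$
$- \sqrt{H + l{\left(d{\left(-7,9 \right)} \right)}} = - \sqrt{1341 + 0} = - \sqrt{1341} = - 3 \sqrt{149}$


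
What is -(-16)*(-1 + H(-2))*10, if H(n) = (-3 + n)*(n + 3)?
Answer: -960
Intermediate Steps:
H(n) = (-3 + n)*(3 + n)
-(-16)*(-1 + H(-2))*10 = -(-16)*(-1 + (-9 + (-2)²))*10 = -(-16)*(-1 + (-9 + 4))*10 = -(-16)*(-1 - 5)*10 = -(-16)*(-6)*10 = -16*6*10 = -96*10 = -960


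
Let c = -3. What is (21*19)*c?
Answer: -1197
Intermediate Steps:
(21*19)*c = (21*19)*(-3) = 399*(-3) = -1197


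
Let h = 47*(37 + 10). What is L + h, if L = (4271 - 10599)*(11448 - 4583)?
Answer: -43439511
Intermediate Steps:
L = -43441720 (L = -6328*6865 = -43441720)
h = 2209 (h = 47*47 = 2209)
L + h = -43441720 + 2209 = -43439511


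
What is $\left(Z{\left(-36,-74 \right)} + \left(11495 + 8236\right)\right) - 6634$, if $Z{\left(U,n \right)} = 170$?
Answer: $13267$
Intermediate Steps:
$\left(Z{\left(-36,-74 \right)} + \left(11495 + 8236\right)\right) - 6634 = \left(170 + \left(11495 + 8236\right)\right) - 6634 = \left(170 + 19731\right) - 6634 = 19901 - 6634 = 13267$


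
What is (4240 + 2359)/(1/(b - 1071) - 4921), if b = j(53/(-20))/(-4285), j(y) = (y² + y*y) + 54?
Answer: -6056962158791/4516792913889 ≈ -1.3410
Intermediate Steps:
j(y) = 54 + 2*y² (j(y) = (y² + y²) + 54 = 2*y² + 54 = 54 + 2*y²)
b = -13609/857000 (b = (54 + 2*(53/(-20))²)/(-4285) = (54 + 2*(53*(-1/20))²)*(-1/4285) = (54 + 2*(-53/20)²)*(-1/4285) = (54 + 2*(2809/400))*(-1/4285) = (54 + 2809/200)*(-1/4285) = (13609/200)*(-1/4285) = -13609/857000 ≈ -0.015880)
(4240 + 2359)/(1/(b - 1071) - 4921) = (4240 + 2359)/(1/(-13609/857000 - 1071) - 4921) = 6599/(1/(-917860609/857000) - 4921) = 6599/(-857000/917860609 - 4921) = 6599/(-4516792913889/917860609) = 6599*(-917860609/4516792913889) = -6056962158791/4516792913889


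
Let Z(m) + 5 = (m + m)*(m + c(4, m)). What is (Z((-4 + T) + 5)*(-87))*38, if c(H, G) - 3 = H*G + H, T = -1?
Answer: 16530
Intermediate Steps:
c(H, G) = 3 + H + G*H (c(H, G) = 3 + (H*G + H) = 3 + (G*H + H) = 3 + (H + G*H) = 3 + H + G*H)
Z(m) = -5 + 2*m*(7 + 5*m) (Z(m) = -5 + (m + m)*(m + (3 + 4 + m*4)) = -5 + (2*m)*(m + (3 + 4 + 4*m)) = -5 + (2*m)*(m + (7 + 4*m)) = -5 + (2*m)*(7 + 5*m) = -5 + 2*m*(7 + 5*m))
(Z((-4 + T) + 5)*(-87))*38 = ((-5 + 10*((-4 - 1) + 5)² + 14*((-4 - 1) + 5))*(-87))*38 = ((-5 + 10*(-5 + 5)² + 14*(-5 + 5))*(-87))*38 = ((-5 + 10*0² + 14*0)*(-87))*38 = ((-5 + 10*0 + 0)*(-87))*38 = ((-5 + 0 + 0)*(-87))*38 = -5*(-87)*38 = 435*38 = 16530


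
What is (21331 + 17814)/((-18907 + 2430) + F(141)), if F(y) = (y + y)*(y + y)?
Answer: 39145/63047 ≈ 0.62089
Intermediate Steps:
F(y) = 4*y**2 (F(y) = (2*y)*(2*y) = 4*y**2)
(21331 + 17814)/((-18907 + 2430) + F(141)) = (21331 + 17814)/((-18907 + 2430) + 4*141**2) = 39145/(-16477 + 4*19881) = 39145/(-16477 + 79524) = 39145/63047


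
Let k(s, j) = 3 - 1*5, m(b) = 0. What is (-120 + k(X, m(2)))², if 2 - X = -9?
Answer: 14884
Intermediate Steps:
X = 11 (X = 2 - 1*(-9) = 2 + 9 = 11)
k(s, j) = -2 (k(s, j) = 3 - 5 = -2)
(-120 + k(X, m(2)))² = (-120 - 2)² = (-122)² = 14884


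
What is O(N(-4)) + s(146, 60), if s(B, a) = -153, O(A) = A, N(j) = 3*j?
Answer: -165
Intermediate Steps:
O(N(-4)) + s(146, 60) = 3*(-4) - 153 = -12 - 153 = -165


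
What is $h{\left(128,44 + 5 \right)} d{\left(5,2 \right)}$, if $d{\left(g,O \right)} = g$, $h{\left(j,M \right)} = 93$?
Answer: $465$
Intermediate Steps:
$h{\left(128,44 + 5 \right)} d{\left(5,2 \right)} = 93 \cdot 5 = 465$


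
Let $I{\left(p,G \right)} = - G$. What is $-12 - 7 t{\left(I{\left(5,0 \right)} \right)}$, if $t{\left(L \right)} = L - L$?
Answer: $-12$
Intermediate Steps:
$t{\left(L \right)} = 0$
$-12 - 7 t{\left(I{\left(5,0 \right)} \right)} = -12 - 0 = -12 + 0 = -12$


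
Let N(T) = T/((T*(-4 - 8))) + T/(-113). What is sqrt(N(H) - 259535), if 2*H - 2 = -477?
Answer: I*sqrt(119303159097)/678 ≈ 509.44*I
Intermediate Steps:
H = -475/2 (H = 1 + (1/2)*(-477) = 1 - 477/2 = -475/2 ≈ -237.50)
N(T) = -1/12 - T/113 (N(T) = T/((T*(-12))) + T*(-1/113) = T/((-12*T)) - T/113 = T*(-1/(12*T)) - T/113 = -1/12 - T/113)
sqrt(N(H) - 259535) = sqrt((-1/12 - 1/113*(-475/2)) - 259535) = sqrt((-1/12 + 475/226) - 259535) = sqrt(2737/1356 - 259535) = sqrt(-351926723/1356) = I*sqrt(119303159097)/678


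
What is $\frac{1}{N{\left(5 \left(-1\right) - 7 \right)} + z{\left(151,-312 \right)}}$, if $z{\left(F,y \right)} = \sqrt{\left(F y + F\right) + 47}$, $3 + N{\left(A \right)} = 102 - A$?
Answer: $\frac{37}{19745} - \frac{i \sqrt{46914}}{59235} \approx 0.0018739 - 0.0036566 i$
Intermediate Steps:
$N{\left(A \right)} = 99 - A$ ($N{\left(A \right)} = -3 - \left(-102 + A\right) = 99 - A$)
$z{\left(F,y \right)} = \sqrt{47 + F + F y}$ ($z{\left(F,y \right)} = \sqrt{\left(F + F y\right) + 47} = \sqrt{47 + F + F y}$)
$\frac{1}{N{\left(5 \left(-1\right) - 7 \right)} + z{\left(151,-312 \right)}} = \frac{1}{\left(99 - \left(5 \left(-1\right) - 7\right)\right) + \sqrt{47 + 151 + 151 \left(-312\right)}} = \frac{1}{\left(99 - \left(-5 - 7\right)\right) + \sqrt{47 + 151 - 47112}} = \frac{1}{\left(99 - -12\right) + \sqrt{-46914}} = \frac{1}{\left(99 + 12\right) + i \sqrt{46914}} = \frac{1}{111 + i \sqrt{46914}}$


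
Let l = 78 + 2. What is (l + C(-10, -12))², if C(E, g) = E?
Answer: 4900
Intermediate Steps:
l = 80
(l + C(-10, -12))² = (80 - 10)² = 70² = 4900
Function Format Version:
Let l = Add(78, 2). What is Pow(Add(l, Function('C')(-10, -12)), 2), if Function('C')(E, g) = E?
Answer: 4900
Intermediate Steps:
l = 80
Pow(Add(l, Function('C')(-10, -12)), 2) = Pow(Add(80, -10), 2) = Pow(70, 2) = 4900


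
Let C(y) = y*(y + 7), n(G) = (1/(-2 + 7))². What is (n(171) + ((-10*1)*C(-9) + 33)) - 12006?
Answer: -303824/25 ≈ -12153.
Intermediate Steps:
n(G) = 1/25 (n(G) = (1/5)² = (⅕)² = 1/25)
C(y) = y*(7 + y)
(n(171) + ((-10*1)*C(-9) + 33)) - 12006 = (1/25 + ((-10*1)*(-9*(7 - 9)) + 33)) - 12006 = (1/25 + (-(-90)*(-2) + 33)) - 12006 = (1/25 + (-10*18 + 33)) - 12006 = (1/25 + (-180 + 33)) - 12006 = (1/25 - 147) - 12006 = -3674/25 - 12006 = -303824/25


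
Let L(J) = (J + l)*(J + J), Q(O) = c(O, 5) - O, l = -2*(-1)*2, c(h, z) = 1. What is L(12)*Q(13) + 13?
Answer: -4595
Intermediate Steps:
l = 4 (l = 2*2 = 4)
Q(O) = 1 - O
L(J) = 2*J*(4 + J) (L(J) = (J + 4)*(J + J) = (4 + J)*(2*J) = 2*J*(4 + J))
L(12)*Q(13) + 13 = (2*12*(4 + 12))*(1 - 1*13) + 13 = (2*12*16)*(1 - 13) + 13 = 384*(-12) + 13 = -4608 + 13 = -4595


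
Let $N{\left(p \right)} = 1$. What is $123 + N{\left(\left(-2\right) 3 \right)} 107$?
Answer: $230$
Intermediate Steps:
$123 + N{\left(\left(-2\right) 3 \right)} 107 = 123 + 1 \cdot 107 = 123 + 107 = 230$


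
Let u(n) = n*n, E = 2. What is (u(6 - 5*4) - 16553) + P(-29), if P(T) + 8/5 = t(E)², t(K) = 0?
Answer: -81793/5 ≈ -16359.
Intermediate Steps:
P(T) = -8/5 (P(T) = -8/5 + 0² = -8/5 + 0 = -8/5)
u(n) = n²
(u(6 - 5*4) - 16553) + P(-29) = ((6 - 5*4)² - 16553) - 8/5 = ((6 - 20)² - 16553) - 8/5 = ((-14)² - 16553) - 8/5 = (196 - 16553) - 8/5 = -16357 - 8/5 = -81793/5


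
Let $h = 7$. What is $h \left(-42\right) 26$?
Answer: $-7644$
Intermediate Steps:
$h \left(-42\right) 26 = 7 \left(-42\right) 26 = \left(-294\right) 26 = -7644$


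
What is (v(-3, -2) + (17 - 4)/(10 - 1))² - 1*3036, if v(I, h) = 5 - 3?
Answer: -244955/81 ≈ -3024.1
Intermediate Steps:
v(I, h) = 2
(v(-3, -2) + (17 - 4)/(10 - 1))² - 1*3036 = (2 + (17 - 4)/(10 - 1))² - 1*3036 = (2 + 13/9)² - 3036 = (31/9)² - 3036 = 961/81 - 3036 = -244955/81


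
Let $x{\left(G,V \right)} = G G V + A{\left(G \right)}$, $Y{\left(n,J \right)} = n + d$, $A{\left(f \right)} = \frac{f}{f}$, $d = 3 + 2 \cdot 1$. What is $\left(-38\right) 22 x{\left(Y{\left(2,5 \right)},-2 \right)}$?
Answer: $81092$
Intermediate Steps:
$d = 5$ ($d = 3 + 2 = 5$)
$A{\left(f \right)} = 1$
$Y{\left(n,J \right)} = 5 + n$ ($Y{\left(n,J \right)} = n + 5 = 5 + n$)
$x{\left(G,V \right)} = 1 + V G^{2}$ ($x{\left(G,V \right)} = G G V + 1 = G^{2} V + 1 = V G^{2} + 1 = 1 + V G^{2}$)
$\left(-38\right) 22 x{\left(Y{\left(2,5 \right)},-2 \right)} = \left(-38\right) 22 \left(1 - 2 \left(5 + 2\right)^{2}\right) = - 836 \left(1 - 2 \cdot 7^{2}\right) = - 836 \left(1 - 98\right) = \left(-836\right) \left(-97\right) = 81092$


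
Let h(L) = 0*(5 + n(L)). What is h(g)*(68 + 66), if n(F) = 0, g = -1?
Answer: 0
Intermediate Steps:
h(L) = 0 (h(L) = 0*(5 + 0) = 0*5 = 0)
h(g)*(68 + 66) = 0*(68 + 66) = 0*134 = 0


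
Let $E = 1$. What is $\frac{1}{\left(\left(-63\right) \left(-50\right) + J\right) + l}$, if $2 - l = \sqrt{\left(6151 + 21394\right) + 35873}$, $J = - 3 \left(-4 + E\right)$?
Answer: $\frac{3161}{9928503} + \frac{\sqrt{63418}}{9928503} \approx 0.00034374$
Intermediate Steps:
$J = 9$ ($J = - 3 \left(-4 + 1\right) = \left(-3\right) \left(-3\right) = 9$)
$l = 2 - \sqrt{63418}$ ($l = 2 - \sqrt{\left(6151 + 21394\right) + 35873} = 2 - \sqrt{27545 + 35873} = 2 - \sqrt{63418} \approx -249.83$)
$\frac{1}{\left(\left(-63\right) \left(-50\right) + J\right) + l} = \frac{1}{\left(\left(-63\right) \left(-50\right) + 9\right) + \left(2 - \sqrt{63418}\right)} = \frac{1}{\left(3150 + 9\right) + \left(2 - \sqrt{63418}\right)} = \frac{1}{3159 + \left(2 - \sqrt{63418}\right)} = \frac{1}{3161 - \sqrt{63418}}$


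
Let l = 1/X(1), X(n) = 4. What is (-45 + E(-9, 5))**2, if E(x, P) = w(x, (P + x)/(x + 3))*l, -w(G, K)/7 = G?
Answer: 13689/16 ≈ 855.56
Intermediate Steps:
w(G, K) = -7*G
l = 1/4 ≈ 0.25000
E(x, P) = -7*x/4 (E(x, P) = -7*x*(1/4) = -7*x/4)
(-45 + E(-9, 5))**2 = (-45 - 7/4*(-9))**2 = (-45 + 63/4)**2 = (-117/4)**2 = 13689/16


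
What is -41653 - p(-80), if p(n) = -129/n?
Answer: -3332369/80 ≈ -41655.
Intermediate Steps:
-41653 - p(-80) = -41653 - (-129)/(-80) = -41653 - (-129)*(-1)/80 = -41653 - 1*129/80 = -41653 - 129/80 = -3332369/80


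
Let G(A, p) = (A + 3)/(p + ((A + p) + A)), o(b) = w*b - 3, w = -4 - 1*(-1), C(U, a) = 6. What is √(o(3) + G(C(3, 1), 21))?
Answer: I*√426/6 ≈ 3.44*I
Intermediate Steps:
w = -3 (w = -4 + 1 = -3)
o(b) = -3 - 3*b (o(b) = -3*b - 3 = -3 - 3*b)
G(A, p) = (3 + A)/(2*A + 2*p) (G(A, p) = (3 + A)/(p + (p + 2*A)) = (3 + A)/(2*A + 2*p))
√(o(3) + G(C(3, 1), 21)) = √((-3 - 3*3) + (3 + 6)/(2*(6 + 21))) = √((-3 - 9) + (½)*9/27) = √(-12 + (½)*(1/27)*9) = √(-12 + ⅙) = √(-71/6) = I*√426/6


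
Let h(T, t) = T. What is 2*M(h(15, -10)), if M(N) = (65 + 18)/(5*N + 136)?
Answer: 166/211 ≈ 0.78673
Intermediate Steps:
M(N) = 83/(136 + 5*N)
2*M(h(15, -10)) = 2*(83/(136 + 5*15)) = 2*(83/(136 + 75)) = 2*(83/211) = 166/211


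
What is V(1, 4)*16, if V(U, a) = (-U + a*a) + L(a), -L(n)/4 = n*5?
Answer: -1040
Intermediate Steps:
L(n) = -20*n (L(n) = -4*n*5 = -20*n)
V(U, a) = a**2 - U - 20*a (V(U, a) = (-U + a*a) - 20*a = (-U + a**2) - 20*a = (a**2 - U) - 20*a = a**2 - U - 20*a)
V(1, 4)*16 = (4**2 - 1*1 - 20*4)*16 = (16 - 1 - 80)*16 = -65*16 = -1040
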